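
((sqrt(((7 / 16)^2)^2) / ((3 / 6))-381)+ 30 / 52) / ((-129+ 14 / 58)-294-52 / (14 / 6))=128374561 / 150332416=0.85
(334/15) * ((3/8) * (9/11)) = 1503/220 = 6.83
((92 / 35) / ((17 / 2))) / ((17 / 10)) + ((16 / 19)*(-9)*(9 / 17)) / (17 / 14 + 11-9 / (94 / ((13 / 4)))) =-20762800 / 133799197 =-0.16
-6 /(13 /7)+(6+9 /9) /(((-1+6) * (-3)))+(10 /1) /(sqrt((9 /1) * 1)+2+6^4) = -936071 /253695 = -3.69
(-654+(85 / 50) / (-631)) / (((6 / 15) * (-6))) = 4126757 / 15144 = 272.50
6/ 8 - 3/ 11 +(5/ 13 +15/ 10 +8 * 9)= 42535/ 572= 74.36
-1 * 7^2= -49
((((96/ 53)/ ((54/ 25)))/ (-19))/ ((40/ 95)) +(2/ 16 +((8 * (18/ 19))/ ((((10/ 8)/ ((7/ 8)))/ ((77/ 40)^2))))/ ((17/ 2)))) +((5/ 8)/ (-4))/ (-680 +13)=959118587219/ 411061428000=2.33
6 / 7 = 0.86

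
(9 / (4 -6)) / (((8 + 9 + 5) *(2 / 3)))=-0.31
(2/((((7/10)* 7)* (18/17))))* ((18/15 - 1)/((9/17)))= 578/3969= 0.15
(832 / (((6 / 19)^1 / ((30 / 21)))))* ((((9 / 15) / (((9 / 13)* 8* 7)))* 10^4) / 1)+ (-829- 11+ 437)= 256702277 / 441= 582091.33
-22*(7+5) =-264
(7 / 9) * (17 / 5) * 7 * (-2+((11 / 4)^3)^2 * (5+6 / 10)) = 1146826919 / 25600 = 44797.93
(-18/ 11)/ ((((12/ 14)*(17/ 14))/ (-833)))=14406/ 11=1309.64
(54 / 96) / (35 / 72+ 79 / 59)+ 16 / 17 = 329339 / 263602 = 1.25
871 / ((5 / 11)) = 9581 / 5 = 1916.20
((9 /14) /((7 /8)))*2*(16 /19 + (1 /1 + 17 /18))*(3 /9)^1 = 3812 /2793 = 1.36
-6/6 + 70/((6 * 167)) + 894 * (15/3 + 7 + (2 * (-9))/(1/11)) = -166284.93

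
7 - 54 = -47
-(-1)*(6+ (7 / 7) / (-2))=11 / 2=5.50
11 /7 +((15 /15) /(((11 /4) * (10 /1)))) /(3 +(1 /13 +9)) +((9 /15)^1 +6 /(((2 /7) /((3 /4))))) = 4333771 /241780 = 17.92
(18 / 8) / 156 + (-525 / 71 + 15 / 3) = -35147 / 14768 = -2.38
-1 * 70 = -70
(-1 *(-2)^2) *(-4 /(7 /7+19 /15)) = 120 /17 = 7.06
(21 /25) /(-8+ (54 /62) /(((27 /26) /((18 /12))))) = -651 /5225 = -0.12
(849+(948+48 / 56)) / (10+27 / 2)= 25170 / 329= 76.50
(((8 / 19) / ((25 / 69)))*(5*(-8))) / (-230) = 96 / 475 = 0.20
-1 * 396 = -396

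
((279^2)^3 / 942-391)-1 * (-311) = 157218614552987 / 314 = 500696224691.04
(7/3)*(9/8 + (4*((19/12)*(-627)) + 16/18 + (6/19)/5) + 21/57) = -190014391/20520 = -9259.96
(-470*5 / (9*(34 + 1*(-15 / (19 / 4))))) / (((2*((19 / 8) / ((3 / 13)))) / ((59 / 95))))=-55460 / 217113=-0.26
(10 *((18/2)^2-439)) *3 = -10740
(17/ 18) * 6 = 17/ 3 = 5.67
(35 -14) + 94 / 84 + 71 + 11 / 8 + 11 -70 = 5963 / 168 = 35.49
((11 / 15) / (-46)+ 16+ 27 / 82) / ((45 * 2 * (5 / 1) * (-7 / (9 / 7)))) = -115376 / 17327625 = -0.01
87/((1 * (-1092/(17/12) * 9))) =-0.01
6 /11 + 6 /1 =72 /11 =6.55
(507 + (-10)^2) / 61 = 607 / 61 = 9.95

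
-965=-965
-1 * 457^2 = -208849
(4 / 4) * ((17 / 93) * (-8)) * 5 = -680 / 93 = -7.31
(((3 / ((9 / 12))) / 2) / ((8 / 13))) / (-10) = -13 / 40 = -0.32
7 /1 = 7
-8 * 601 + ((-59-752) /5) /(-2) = -47269 /10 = -4726.90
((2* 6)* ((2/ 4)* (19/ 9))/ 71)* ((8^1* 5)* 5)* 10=76000/ 213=356.81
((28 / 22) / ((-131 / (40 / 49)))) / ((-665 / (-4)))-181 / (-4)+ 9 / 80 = 4868556039 / 107325680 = 45.36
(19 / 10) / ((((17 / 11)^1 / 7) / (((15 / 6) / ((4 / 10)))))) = 7315 / 136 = 53.79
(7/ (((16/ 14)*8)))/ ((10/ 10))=49/ 64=0.77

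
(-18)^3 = -5832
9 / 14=0.64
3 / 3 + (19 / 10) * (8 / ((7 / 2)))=5.34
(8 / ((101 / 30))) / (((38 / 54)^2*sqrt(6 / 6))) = 174960 / 36461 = 4.80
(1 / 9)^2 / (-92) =-1 / 7452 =-0.00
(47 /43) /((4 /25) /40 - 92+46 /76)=-111625 /9333279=-0.01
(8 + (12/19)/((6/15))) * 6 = 1092/19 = 57.47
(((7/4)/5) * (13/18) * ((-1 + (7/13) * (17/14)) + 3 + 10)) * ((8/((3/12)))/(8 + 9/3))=9.31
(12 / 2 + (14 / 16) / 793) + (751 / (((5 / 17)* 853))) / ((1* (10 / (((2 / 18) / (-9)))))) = 65720493151 / 10958149800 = 6.00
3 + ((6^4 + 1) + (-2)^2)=1304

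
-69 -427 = -496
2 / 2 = 1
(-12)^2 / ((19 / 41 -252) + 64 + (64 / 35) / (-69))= -14258160 / 18571559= -0.77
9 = 9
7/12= 0.58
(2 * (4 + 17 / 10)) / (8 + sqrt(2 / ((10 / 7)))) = 456 / 313 - 57 * sqrt(35) / 1565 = 1.24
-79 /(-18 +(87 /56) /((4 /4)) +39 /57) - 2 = 50514 /16771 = 3.01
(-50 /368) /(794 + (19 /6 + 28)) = -75 /455492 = -0.00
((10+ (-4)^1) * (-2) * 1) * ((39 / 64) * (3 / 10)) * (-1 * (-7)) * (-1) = 2457 / 160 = 15.36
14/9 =1.56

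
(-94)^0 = 1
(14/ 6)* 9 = 21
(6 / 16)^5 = 243 / 32768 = 0.01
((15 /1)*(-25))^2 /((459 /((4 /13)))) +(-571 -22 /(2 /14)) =-418175 /663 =-630.73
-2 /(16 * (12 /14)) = -7 /48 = -0.15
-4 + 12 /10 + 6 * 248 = 7426 /5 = 1485.20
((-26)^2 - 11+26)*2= 1382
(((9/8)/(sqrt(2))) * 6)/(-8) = -27 * sqrt(2)/64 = -0.60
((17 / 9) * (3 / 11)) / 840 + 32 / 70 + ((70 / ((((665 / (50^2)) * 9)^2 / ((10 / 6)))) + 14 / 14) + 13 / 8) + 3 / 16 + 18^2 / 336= 13288234961 / 540373680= 24.59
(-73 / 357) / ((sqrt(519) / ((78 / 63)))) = -1898 * sqrt(519) / 3890943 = -0.01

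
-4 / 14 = -2 / 7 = -0.29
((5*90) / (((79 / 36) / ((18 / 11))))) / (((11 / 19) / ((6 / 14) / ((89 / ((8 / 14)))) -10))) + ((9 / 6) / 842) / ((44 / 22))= -813541484725203 / 140401139032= -5794.41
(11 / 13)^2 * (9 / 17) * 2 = 0.76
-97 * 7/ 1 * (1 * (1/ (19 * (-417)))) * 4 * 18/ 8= 2037/ 2641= 0.77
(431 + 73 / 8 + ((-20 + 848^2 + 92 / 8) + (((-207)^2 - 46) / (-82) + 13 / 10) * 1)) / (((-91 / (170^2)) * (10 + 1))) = -1703921598165 / 82082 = -20758772.91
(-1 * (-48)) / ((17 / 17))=48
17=17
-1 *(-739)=739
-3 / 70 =-0.04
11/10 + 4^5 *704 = 7208971/10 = 720897.10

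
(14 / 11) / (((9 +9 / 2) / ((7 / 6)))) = 98 / 891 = 0.11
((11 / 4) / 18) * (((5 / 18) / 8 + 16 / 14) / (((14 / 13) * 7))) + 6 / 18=0.36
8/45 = 0.18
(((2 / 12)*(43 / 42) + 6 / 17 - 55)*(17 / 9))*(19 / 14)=-4434163 / 31752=-139.65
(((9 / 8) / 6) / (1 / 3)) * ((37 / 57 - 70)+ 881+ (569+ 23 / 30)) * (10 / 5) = 2362221 / 1520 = 1554.09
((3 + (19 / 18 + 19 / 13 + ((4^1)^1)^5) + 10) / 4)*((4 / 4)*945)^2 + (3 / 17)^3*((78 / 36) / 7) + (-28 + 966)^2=232958532.22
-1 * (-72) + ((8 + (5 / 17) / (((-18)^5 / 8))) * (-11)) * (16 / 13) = -473808956 / 13049829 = -36.31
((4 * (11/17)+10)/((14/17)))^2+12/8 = 23045/98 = 235.15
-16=-16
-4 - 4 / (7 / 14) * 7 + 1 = -59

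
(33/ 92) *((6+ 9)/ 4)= 495/ 368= 1.35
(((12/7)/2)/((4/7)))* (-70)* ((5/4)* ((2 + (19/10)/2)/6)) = -2065/32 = -64.53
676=676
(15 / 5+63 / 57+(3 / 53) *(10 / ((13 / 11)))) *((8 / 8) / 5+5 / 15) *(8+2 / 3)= 106688 / 5035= 21.19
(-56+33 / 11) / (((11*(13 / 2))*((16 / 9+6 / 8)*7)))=-0.04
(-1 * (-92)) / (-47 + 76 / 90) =-4140 / 2077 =-1.99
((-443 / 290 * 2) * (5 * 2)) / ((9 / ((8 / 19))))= -7088 / 4959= -1.43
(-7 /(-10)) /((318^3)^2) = 7 /10341004328346240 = 0.00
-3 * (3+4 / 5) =-57 / 5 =-11.40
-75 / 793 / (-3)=25 / 793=0.03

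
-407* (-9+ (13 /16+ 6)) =14245 /16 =890.31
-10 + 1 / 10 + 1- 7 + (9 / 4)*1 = -273 / 20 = -13.65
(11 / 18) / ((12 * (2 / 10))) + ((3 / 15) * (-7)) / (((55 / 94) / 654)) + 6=-92580187 / 59400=-1558.59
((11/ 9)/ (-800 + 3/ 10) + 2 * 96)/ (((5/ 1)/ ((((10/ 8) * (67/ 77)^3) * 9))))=188916157849/ 663798982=284.60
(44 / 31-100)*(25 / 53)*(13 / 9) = -993200 / 14787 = -67.17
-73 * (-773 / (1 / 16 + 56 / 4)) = 902864 / 225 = 4012.73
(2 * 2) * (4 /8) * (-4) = -8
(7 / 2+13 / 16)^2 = 4761 / 256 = 18.60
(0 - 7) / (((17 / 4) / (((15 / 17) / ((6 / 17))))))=-70 / 17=-4.12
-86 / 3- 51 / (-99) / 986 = -18289 / 638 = -28.67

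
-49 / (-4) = 49 / 4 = 12.25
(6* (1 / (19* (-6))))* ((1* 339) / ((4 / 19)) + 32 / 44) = -70883 / 836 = -84.79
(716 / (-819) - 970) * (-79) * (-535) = -41033999.62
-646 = -646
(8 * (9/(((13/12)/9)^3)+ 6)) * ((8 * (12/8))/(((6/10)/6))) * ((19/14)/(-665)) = -10121.93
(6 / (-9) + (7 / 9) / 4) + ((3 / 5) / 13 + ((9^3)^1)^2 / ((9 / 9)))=1243570943 / 2340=531440.57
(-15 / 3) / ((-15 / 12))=4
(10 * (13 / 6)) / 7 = 65 / 21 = 3.10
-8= -8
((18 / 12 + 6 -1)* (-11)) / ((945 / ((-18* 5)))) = 6.81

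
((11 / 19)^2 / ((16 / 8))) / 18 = 121 / 12996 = 0.01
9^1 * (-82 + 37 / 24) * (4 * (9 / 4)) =-52137 / 8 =-6517.12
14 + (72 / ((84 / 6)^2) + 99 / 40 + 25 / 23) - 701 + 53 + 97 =-533.07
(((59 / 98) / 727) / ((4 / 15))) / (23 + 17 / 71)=4189 / 31348240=0.00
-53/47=-1.13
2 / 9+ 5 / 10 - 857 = -15413 / 18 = -856.28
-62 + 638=576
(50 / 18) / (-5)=-5 / 9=-0.56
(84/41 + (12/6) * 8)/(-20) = -37/41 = -0.90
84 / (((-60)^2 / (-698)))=-2443 / 150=-16.29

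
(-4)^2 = 16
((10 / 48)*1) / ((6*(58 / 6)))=5 / 1392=0.00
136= 136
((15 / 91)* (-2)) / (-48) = 5 / 728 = 0.01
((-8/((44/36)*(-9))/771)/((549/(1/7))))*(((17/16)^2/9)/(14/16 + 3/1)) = 289/36373211028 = 0.00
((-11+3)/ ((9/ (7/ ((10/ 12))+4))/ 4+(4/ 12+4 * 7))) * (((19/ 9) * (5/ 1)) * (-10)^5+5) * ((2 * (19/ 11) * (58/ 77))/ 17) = 8308159045376/ 183284871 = 45329.21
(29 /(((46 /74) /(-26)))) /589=-27898 /13547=-2.06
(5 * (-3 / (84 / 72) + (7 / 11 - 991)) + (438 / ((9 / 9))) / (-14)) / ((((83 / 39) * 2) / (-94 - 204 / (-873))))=9746865193 / 88561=110058.21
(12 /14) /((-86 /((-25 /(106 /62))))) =2325 /15953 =0.15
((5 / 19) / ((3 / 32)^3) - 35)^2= 80869.83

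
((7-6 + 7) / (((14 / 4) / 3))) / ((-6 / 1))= -1.14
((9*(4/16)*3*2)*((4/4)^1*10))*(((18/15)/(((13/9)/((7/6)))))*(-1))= -1701/13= -130.85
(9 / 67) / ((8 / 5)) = 45 / 536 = 0.08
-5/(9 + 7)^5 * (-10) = 25/524288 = 0.00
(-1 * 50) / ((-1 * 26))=25 / 13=1.92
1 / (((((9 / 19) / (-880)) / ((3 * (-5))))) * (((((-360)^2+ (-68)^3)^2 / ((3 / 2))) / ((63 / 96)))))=5775 / 7192182784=0.00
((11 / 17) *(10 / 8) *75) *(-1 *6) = -12375 / 34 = -363.97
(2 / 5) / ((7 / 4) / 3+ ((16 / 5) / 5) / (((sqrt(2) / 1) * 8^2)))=42000 / 61241 - 360 * sqrt(2) / 61241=0.68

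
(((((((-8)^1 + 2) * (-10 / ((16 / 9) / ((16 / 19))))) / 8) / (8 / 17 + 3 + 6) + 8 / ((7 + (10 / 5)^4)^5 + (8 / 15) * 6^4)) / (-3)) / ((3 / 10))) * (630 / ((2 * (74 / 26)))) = -24006193953625 / 520402029899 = -46.13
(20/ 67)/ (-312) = -5/ 5226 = -0.00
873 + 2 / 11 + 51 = 10166 / 11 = 924.18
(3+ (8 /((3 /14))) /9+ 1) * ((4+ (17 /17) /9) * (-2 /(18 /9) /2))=-4070 /243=-16.75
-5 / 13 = -0.38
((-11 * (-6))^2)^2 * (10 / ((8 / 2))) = 47436840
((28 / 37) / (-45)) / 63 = -4 / 14985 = -0.00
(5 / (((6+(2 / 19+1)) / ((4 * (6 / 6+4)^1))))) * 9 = 380 / 3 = 126.67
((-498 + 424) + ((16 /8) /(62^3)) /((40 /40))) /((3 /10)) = -44090675 /178746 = -246.67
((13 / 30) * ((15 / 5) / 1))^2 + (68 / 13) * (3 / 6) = 5597 / 1300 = 4.31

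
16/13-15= -13.77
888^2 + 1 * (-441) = 788103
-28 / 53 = -0.53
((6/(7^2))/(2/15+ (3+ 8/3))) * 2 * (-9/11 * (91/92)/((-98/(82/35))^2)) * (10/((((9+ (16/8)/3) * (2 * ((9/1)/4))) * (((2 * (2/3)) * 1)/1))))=-0.00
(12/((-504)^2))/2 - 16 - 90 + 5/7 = -4457375/42336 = -105.29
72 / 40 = 9 / 5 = 1.80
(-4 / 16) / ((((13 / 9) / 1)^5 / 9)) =-0.36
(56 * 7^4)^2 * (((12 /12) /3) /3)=18078415936 /9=2008712881.78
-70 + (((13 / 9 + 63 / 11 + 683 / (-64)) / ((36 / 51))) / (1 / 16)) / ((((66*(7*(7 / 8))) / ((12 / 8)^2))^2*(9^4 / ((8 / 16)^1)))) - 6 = -152976626576945 / 2012850344736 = -76.00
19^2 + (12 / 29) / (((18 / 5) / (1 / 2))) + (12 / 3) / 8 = 62911 / 174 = 361.56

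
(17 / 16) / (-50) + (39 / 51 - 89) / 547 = -1358083 / 7439200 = -0.18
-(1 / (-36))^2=-1 / 1296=-0.00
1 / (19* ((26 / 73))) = 73 / 494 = 0.15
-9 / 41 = -0.22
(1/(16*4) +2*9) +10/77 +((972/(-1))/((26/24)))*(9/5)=-1596.87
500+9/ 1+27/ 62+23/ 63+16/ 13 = 25949149/ 50778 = 511.03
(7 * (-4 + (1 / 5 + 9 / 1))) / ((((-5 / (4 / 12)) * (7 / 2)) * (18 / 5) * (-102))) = 0.00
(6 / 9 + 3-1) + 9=35 / 3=11.67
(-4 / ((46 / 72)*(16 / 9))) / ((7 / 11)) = -891 / 161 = -5.53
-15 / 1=-15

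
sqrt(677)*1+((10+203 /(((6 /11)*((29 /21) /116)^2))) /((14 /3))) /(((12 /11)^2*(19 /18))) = sqrt(677)+476622267 /1064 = 447979.28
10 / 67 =0.15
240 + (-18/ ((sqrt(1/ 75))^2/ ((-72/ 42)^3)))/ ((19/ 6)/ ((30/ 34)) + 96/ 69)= 5677532880/ 3535987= 1605.64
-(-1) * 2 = 2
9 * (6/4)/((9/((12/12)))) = 3/2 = 1.50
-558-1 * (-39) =-519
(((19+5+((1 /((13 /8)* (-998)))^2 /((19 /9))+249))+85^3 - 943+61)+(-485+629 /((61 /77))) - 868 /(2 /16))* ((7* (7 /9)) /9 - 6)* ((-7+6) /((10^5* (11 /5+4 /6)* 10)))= 170193357428960063 /149011523487450000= 1.14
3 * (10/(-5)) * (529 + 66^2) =-29310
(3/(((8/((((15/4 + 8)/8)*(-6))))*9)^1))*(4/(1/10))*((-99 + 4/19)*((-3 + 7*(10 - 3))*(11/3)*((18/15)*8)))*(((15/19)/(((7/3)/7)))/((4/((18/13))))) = 9039359835/4693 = 1926136.76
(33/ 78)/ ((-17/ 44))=-242/ 221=-1.10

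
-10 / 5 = -2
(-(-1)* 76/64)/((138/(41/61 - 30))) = -0.25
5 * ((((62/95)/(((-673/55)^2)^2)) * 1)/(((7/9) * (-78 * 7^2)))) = -851008125/17380062353032561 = -0.00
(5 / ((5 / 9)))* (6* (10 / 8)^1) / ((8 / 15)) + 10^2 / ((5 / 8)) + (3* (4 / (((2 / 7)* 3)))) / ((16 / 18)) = 302.31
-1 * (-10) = 10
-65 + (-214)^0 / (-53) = -3446 / 53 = -65.02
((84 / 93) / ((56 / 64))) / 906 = 16 / 14043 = 0.00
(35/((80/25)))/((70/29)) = 4.53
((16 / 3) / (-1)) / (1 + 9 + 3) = -16 / 39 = -0.41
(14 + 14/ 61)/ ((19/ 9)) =7812/ 1159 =6.74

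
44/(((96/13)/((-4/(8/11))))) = -1573/48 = -32.77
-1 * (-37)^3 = 50653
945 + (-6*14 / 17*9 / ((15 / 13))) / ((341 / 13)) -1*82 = 24971467 / 28985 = 861.53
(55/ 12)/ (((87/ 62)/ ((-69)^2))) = 901945/ 58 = 15550.78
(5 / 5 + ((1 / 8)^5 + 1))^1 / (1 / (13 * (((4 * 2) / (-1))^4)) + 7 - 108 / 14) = -5963867 / 2129864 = -2.80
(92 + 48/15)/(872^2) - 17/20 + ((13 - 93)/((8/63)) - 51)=-681.85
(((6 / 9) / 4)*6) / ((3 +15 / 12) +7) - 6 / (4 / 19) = -2557 / 90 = -28.41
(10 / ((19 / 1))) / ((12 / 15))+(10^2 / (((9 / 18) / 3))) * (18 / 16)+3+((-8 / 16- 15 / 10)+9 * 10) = 29133 / 38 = 766.66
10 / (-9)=-10 / 9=-1.11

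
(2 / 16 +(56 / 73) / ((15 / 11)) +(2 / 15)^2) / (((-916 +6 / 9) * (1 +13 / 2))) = -92681 / 902061000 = -0.00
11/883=0.01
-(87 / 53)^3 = -4.42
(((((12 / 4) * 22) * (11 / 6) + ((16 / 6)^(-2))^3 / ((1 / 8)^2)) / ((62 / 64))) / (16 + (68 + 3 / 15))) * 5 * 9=66.85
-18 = -18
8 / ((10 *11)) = 0.07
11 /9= 1.22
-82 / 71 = -1.15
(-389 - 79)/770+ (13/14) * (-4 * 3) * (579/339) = -854412/43505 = -19.64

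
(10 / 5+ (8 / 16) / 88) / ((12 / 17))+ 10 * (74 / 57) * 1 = 634979 / 40128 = 15.82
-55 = -55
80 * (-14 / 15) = -224 / 3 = -74.67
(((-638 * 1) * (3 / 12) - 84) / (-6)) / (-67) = -487 / 804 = -0.61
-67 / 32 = -2.09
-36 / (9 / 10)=-40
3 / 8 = 0.38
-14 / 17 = -0.82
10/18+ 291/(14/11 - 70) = -103/28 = -3.68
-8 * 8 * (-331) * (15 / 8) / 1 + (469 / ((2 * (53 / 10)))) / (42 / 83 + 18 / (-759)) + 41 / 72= 64111826411 / 1610352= 39812.31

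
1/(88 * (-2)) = -0.01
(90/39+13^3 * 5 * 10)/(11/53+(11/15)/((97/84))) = 36708796400/281567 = 130373.22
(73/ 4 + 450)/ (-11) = -1873/ 44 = -42.57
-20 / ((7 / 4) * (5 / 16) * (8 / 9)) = -288 / 7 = -41.14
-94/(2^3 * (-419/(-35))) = -1645/1676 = -0.98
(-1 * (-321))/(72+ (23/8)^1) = 2568/599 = 4.29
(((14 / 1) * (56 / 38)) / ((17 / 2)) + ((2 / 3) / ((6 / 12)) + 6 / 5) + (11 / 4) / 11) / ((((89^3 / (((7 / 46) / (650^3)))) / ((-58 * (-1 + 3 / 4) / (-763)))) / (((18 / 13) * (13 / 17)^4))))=-0.00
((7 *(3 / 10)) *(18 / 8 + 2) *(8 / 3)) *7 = 833 / 5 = 166.60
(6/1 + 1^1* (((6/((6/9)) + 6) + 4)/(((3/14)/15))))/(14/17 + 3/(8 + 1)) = 68136/59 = 1154.85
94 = 94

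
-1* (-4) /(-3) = -4 /3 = -1.33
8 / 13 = 0.62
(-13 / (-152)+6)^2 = 855625 / 23104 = 37.03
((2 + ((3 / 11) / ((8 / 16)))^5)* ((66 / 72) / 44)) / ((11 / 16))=329878 / 5314683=0.06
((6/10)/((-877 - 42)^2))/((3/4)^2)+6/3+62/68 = 1254173629/430726110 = 2.91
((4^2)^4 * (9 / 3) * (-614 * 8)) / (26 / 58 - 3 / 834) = -2595261251584 / 1195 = -2171766737.73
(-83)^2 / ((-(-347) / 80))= 551120 / 347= 1588.24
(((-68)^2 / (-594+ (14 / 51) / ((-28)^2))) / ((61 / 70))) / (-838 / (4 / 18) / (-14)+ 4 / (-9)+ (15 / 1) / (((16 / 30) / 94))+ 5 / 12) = -14559773760 / 4747960553083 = -0.00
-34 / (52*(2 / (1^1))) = -17 / 52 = -0.33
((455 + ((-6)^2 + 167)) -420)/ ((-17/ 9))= -126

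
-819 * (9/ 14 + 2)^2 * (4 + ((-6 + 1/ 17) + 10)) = -21943701/ 476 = -46100.21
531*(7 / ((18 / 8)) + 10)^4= 11438788784 / 729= 15691068.29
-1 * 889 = -889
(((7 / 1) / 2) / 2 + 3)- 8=-13 / 4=-3.25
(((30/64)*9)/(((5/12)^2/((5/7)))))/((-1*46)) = -243/644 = -0.38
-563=-563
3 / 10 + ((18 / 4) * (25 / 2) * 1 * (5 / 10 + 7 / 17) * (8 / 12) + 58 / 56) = 42277 / 1190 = 35.53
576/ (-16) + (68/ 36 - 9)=-388/ 9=-43.11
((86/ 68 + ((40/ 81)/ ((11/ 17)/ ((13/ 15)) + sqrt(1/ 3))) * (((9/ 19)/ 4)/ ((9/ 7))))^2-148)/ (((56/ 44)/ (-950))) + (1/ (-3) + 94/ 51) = 534006363444125 * sqrt(3)/ 3733092280539 + 1410707451295799176729/ 12946364028909252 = 109213.30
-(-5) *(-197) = -985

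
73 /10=7.30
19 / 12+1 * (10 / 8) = 17 / 6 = 2.83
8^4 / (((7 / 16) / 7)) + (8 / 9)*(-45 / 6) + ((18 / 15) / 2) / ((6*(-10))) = 19658797 / 300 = 65529.32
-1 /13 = -0.08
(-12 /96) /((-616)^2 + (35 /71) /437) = -31027 /94187050776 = -0.00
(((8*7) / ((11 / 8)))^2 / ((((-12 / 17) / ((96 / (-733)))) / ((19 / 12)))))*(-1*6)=-259309568 / 88693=-2923.68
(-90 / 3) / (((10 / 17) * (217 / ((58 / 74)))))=-1479 / 8029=-0.18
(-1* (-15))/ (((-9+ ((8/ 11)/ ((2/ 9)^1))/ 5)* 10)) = -55/ 306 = -0.18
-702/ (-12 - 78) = 39/ 5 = 7.80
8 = 8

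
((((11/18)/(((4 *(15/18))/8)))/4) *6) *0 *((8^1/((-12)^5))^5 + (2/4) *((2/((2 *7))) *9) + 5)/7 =0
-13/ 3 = -4.33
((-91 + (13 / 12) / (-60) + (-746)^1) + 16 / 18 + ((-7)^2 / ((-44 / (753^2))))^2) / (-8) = -1447349235340753 / 29040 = -49839849701.82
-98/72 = -49/36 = -1.36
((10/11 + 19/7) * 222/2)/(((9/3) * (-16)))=-10323/1232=-8.38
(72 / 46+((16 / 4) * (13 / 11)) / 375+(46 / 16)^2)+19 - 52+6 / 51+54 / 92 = -2317579877 / 103224000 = -22.45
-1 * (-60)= 60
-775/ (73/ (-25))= 19375/ 73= 265.41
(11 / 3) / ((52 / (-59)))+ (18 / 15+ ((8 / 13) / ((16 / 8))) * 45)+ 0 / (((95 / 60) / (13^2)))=8491 / 780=10.89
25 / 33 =0.76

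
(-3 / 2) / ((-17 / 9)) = 27 / 34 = 0.79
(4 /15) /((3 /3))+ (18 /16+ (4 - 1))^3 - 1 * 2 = 525743 /7680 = 68.46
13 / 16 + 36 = 36.81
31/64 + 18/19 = 1741/1216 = 1.43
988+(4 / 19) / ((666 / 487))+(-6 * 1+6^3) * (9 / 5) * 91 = 35386.15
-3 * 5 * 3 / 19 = -45 / 19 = -2.37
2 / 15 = 0.13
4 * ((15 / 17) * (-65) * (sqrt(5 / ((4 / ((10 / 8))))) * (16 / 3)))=-26000 / 17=-1529.41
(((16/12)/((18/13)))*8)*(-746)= -155168/27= -5746.96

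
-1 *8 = -8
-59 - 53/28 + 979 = 25707/28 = 918.11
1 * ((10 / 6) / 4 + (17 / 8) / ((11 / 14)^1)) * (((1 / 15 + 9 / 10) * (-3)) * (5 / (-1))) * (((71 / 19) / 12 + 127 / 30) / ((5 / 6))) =468959 / 1900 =246.82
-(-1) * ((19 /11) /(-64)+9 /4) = 1565 /704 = 2.22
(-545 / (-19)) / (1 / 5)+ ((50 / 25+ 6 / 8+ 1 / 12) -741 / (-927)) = 147.05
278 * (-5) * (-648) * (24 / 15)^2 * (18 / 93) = 69175296 / 155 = 446292.23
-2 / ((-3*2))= 1 / 3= 0.33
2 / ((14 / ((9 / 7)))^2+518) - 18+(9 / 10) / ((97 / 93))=-428478993 / 25007570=-17.13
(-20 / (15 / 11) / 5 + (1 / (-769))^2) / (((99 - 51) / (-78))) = 338258297 / 70963320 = 4.77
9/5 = 1.80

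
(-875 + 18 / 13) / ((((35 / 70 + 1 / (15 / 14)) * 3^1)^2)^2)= -113570000 / 44444413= -2.56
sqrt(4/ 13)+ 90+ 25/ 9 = 2 * sqrt(13)/ 13+ 835/ 9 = 93.33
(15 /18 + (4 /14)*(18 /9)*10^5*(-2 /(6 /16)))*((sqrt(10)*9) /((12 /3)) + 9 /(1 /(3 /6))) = -38399895*sqrt(10) /56-38399895 /28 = -3539837.86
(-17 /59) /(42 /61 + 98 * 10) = -1037 /3529498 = -0.00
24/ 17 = 1.41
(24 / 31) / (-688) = -3 / 2666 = -0.00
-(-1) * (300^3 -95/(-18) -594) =485989403/18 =26999411.28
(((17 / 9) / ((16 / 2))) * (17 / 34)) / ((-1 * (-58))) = 17 / 8352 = 0.00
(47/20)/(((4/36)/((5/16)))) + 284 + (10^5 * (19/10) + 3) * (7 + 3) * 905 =110049756199/64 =1719527440.61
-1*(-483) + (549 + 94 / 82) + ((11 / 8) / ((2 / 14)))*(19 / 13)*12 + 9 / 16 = 10255061 / 8528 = 1202.52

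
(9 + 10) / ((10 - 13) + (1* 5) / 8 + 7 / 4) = -152 / 5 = -30.40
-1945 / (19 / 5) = -9725 / 19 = -511.84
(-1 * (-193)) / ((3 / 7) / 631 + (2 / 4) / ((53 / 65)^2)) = 4789238258 / 18678679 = 256.40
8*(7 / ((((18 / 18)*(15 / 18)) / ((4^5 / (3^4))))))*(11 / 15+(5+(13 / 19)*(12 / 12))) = 209764352 / 38475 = 5451.96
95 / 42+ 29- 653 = -26113 / 42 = -621.74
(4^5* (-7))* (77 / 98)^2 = -30976 / 7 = -4425.14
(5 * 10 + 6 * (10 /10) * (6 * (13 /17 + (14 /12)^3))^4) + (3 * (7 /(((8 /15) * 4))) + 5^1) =5571499419391141 /23380534656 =238296.49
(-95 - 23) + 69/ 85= -9961/ 85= -117.19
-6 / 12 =-1 / 2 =-0.50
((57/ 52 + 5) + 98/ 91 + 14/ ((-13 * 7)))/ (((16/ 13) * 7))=365/ 448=0.81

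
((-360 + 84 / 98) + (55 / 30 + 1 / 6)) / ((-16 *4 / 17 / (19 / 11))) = 201875 / 1232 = 163.86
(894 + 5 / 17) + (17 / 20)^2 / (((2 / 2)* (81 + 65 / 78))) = 1492949339 / 1669400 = 894.30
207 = 207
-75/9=-25/3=-8.33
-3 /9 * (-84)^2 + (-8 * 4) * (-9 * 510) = 144528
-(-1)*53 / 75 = 53 / 75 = 0.71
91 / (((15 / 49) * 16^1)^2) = 218491 / 57600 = 3.79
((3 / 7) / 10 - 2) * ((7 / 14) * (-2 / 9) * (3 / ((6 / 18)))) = 137 / 70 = 1.96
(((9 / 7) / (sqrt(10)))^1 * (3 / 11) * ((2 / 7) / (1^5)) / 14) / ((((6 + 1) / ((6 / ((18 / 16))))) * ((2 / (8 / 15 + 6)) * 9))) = 8 * sqrt(10) / 40425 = 0.00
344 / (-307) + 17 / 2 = 4531 / 614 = 7.38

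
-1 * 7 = -7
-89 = -89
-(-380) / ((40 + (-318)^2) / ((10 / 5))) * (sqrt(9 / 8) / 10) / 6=19 * sqrt(2) / 202328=0.00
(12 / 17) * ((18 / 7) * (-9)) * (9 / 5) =-17496 / 595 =-29.41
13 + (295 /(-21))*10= -2677 /21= -127.48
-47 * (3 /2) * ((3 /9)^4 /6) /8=-47 /2592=-0.02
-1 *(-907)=907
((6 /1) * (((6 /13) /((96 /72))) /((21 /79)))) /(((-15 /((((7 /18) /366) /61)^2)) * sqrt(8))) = -553 * sqrt(2) /13996483750080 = -0.00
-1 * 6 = -6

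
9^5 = 59049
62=62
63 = 63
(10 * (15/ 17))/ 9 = 0.98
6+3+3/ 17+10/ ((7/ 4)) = 1772/ 119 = 14.89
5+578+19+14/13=7840/13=603.08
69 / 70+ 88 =6229 / 70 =88.99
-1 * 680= -680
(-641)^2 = 410881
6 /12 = 1 /2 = 0.50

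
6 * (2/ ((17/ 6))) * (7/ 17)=504/ 289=1.74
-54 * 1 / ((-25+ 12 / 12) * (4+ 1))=9 / 20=0.45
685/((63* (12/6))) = 685/126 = 5.44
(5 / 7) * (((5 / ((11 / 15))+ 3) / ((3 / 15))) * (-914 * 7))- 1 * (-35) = -2467415 / 11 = -224310.45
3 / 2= 1.50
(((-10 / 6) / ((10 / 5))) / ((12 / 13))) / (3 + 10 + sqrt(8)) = -845 / 11592 + 65*sqrt(2) / 5796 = -0.06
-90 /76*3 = -135 /38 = -3.55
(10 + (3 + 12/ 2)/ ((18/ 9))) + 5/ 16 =237/ 16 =14.81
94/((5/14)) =1316/5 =263.20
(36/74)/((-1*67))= -18/2479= -0.01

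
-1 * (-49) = 49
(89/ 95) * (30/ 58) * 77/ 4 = 20559/ 2204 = 9.33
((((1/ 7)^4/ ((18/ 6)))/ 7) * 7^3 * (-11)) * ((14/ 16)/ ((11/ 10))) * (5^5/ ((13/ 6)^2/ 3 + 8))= -140625/ 7231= -19.45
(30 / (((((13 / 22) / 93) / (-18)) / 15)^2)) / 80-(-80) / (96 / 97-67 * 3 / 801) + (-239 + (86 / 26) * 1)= 2189540811736774 / 3233477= 677147482.95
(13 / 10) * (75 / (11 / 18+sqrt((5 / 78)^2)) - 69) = 21606 / 395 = 54.70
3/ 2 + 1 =5/ 2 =2.50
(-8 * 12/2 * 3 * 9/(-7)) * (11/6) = 2376/7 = 339.43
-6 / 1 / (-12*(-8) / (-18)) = 9 / 8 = 1.12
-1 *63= -63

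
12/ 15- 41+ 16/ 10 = -193/ 5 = -38.60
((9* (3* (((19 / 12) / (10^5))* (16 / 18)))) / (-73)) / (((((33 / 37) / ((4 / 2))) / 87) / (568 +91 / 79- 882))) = 100772941 / 317185000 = 0.32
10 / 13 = 0.77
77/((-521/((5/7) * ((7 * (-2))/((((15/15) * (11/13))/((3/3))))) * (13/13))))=910/521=1.75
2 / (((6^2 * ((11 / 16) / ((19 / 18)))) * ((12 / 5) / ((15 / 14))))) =475 / 12474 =0.04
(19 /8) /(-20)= -19 /160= -0.12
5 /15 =1 /3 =0.33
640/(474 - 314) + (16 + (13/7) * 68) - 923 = -5437/7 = -776.71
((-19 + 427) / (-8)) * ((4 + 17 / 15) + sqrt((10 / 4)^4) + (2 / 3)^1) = -12291 / 20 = -614.55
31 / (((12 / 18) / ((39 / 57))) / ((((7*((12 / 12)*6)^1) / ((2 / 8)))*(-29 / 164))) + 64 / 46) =16934463 / 742115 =22.82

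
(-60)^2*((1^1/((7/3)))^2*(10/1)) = 324000/49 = 6612.24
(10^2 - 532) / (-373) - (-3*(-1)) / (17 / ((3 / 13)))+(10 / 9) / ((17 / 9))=140605 / 82433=1.71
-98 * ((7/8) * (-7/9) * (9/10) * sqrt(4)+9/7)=-119/20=-5.95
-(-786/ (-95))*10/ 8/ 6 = -131/ 76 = -1.72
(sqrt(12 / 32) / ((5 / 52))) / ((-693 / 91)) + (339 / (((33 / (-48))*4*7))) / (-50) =678 / 1925 - 169*sqrt(6) / 495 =-0.48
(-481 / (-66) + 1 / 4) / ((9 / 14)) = 6965 / 594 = 11.73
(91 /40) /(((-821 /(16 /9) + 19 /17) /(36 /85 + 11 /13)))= -19642 /3132725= -0.01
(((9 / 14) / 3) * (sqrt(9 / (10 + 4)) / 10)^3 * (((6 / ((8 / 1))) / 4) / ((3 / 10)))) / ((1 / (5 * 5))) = 81 * sqrt(14) / 175616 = 0.00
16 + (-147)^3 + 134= -3176373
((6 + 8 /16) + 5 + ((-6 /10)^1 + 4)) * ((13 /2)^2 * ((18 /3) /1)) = 75543 /20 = 3777.15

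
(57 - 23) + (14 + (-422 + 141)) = -233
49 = 49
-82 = -82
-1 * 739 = -739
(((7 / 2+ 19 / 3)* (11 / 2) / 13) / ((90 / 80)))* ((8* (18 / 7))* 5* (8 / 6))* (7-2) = 2535.78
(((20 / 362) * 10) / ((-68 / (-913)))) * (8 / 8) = 22825 / 3077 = 7.42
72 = 72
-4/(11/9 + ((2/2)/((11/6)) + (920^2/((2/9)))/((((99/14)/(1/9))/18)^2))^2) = -4743684/110084201972336695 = -0.00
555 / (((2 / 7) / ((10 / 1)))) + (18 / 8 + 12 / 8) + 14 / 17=19429.57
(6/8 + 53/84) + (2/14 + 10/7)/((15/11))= 38/15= 2.53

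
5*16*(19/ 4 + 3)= 620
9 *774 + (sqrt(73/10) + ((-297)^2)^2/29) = sqrt(730)/10 + 7781029695/29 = 268311371.49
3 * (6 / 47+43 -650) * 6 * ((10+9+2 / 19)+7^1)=-254653344 / 893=-285166.12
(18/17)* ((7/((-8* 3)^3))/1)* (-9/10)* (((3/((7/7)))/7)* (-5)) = -9/8704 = -0.00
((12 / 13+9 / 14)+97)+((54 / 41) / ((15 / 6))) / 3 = 3684047 / 37310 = 98.74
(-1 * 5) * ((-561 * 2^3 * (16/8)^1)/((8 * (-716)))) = -2805/358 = -7.84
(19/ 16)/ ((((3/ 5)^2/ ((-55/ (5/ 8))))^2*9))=5747500/ 729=7884.09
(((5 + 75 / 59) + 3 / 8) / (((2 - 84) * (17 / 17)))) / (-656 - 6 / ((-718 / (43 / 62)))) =34911673 / 282560854888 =0.00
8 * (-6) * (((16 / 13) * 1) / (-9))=256 / 39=6.56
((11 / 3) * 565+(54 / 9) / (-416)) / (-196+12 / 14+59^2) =9048977 / 14352624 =0.63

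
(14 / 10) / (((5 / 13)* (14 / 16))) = 104 / 25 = 4.16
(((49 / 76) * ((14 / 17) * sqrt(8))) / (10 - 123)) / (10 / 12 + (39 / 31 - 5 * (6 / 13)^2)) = -10781862 * sqrt(2) / 1177494239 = -0.01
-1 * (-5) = 5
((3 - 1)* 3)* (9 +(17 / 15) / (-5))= 1316 / 25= 52.64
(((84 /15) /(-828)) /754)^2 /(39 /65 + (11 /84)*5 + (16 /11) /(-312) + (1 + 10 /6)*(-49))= -3773 /6068816287708005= -0.00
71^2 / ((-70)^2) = 1.03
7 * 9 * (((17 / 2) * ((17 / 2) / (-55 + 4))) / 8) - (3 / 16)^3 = -45723 / 4096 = -11.16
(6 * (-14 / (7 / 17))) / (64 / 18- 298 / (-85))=-78030 / 2701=-28.89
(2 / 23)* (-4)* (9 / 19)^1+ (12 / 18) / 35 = -6686 / 45885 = -0.15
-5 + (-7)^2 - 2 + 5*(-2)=32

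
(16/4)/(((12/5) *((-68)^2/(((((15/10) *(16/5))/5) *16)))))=0.01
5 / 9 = 0.56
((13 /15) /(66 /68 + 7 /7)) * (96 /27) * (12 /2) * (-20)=-113152 /603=-187.65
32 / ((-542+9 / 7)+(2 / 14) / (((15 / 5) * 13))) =-4368 / 73807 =-0.06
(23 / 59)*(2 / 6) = 23 / 177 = 0.13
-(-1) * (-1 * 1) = -1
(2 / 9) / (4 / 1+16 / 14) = 0.04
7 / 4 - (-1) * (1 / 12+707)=4253 / 6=708.83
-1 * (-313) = 313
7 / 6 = 1.17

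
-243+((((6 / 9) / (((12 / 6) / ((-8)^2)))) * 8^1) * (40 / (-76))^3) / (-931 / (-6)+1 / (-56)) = -8694434381 / 35755967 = -243.16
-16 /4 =-4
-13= -13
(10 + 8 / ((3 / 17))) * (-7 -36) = -7138 / 3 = -2379.33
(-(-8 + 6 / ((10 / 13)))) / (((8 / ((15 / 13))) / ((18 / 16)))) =27 / 832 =0.03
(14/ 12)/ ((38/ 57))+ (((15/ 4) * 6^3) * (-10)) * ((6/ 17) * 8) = -1555081/ 68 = -22868.84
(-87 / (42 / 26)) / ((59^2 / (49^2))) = -129311 / 3481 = -37.15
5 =5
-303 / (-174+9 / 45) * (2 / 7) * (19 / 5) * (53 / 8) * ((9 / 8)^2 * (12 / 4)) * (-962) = -35663457843 / 778624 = -45803.18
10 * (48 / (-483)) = -160 / 161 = -0.99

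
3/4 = 0.75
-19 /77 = -0.25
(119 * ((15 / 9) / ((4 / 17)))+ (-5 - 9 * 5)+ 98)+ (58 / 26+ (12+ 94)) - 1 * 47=148535 / 156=952.15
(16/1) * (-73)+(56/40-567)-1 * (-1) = -8663/5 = -1732.60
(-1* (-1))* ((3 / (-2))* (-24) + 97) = 133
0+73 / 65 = 73 / 65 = 1.12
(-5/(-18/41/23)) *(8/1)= 18860/9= 2095.56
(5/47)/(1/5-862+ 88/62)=-775/6267873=-0.00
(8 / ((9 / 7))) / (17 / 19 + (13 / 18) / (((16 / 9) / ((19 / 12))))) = 19456 / 4809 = 4.05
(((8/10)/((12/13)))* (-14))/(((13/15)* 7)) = -2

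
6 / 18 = 0.33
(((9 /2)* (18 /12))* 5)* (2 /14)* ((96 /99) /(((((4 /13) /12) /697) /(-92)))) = -900300960 /77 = -11692220.26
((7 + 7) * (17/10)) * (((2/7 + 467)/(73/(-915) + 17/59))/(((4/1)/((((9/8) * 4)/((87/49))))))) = 33821.01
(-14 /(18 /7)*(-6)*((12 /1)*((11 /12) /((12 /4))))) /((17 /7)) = 7546 /153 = 49.32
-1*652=-652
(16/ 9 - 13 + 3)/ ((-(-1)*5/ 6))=-148/ 15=-9.87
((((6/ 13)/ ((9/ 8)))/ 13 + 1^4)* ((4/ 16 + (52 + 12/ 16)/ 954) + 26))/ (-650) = -52499263/ 1257562800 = -0.04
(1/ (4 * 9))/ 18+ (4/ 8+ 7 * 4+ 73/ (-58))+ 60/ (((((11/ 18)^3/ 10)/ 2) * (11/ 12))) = 1585662638909/ 275133672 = 5763.24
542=542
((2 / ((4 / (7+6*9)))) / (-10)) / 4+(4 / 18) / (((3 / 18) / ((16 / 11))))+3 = 11027 / 2640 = 4.18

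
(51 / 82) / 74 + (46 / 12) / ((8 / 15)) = 174659 / 24272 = 7.20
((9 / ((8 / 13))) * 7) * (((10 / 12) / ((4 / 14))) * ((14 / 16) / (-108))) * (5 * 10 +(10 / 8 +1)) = -4659655 / 36864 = -126.40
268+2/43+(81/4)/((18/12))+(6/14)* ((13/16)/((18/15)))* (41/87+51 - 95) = 32192401/119712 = 268.92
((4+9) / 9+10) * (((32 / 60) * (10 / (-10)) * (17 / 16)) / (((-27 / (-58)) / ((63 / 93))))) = -355453 / 37665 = -9.44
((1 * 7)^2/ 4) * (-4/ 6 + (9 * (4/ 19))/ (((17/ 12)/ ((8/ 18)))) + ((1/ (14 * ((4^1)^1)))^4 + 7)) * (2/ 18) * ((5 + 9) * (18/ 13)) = 5078382509/ 27783168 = 182.79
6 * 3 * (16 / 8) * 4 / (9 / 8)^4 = 65536 / 729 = 89.90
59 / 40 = 1.48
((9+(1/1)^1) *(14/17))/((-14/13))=-130/17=-7.65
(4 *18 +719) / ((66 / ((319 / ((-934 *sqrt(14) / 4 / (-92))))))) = 150742 *sqrt(14) / 1401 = 402.59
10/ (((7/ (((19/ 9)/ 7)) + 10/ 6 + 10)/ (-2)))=-285/ 497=-0.57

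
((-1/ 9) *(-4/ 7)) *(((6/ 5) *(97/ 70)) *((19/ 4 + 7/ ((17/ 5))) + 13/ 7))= 5335/ 5831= 0.91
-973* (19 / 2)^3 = -6673807 / 8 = -834225.88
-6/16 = -0.38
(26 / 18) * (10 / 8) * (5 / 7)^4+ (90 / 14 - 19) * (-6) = 6560369 / 86436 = 75.90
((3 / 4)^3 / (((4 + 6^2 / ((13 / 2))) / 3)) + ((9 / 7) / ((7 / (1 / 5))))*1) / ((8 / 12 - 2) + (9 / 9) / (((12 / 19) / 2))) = 988227 / 10693760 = 0.09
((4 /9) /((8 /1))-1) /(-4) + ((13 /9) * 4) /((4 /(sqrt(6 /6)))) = 121 /72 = 1.68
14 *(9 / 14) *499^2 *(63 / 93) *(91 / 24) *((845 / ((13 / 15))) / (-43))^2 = 1357038798058125 / 458552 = 2959400020.19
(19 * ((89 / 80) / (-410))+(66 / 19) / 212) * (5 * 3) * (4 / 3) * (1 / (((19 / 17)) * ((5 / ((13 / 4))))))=-256721777 / 627562400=-0.41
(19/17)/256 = 19/4352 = 0.00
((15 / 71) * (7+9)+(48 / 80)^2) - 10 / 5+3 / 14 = 48571 / 24850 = 1.95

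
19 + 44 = 63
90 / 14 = 45 / 7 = 6.43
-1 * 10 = -10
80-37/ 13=1003/ 13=77.15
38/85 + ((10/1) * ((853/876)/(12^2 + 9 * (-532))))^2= 157224604414117/351683156600640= 0.45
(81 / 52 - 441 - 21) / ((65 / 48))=-287316 / 845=-340.02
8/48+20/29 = 149/174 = 0.86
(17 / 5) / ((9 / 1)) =17 / 45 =0.38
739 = 739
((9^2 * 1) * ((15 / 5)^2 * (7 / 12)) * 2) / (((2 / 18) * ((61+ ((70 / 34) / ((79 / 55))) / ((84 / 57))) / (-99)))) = -4070877426 / 332917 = -12227.90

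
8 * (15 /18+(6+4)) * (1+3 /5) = 416 /3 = 138.67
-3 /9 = -1 /3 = -0.33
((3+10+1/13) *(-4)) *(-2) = 1360/13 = 104.62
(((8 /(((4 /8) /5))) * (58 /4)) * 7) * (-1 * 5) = -40600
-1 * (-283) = 283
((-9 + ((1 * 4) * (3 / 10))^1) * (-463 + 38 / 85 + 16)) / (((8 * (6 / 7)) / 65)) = 44903131 / 1360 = 33017.01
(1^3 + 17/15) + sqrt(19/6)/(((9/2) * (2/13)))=32/15 + 13 * sqrt(114)/54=4.70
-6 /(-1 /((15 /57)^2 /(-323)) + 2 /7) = -1050 /816271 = -0.00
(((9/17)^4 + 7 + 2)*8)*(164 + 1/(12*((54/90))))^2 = 1470848337125/751689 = 1956724.57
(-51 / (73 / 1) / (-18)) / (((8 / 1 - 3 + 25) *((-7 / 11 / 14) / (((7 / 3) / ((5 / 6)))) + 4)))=1309 / 4030695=0.00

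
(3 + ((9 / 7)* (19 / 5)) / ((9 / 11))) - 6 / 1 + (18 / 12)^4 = 4499 / 560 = 8.03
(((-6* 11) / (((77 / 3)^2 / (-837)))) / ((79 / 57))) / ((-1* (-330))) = 429381 / 2341955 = 0.18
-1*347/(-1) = 347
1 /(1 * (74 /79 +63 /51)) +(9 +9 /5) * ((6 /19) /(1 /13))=12413989 /277115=44.80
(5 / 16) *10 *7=175 / 8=21.88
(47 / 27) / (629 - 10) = 47 / 16713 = 0.00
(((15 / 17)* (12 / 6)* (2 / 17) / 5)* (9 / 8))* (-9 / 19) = -243 / 10982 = -0.02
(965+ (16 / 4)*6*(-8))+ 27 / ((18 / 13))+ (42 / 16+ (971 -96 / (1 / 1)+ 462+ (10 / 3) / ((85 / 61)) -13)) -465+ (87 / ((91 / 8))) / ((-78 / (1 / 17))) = 799538413 / 482664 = 1656.51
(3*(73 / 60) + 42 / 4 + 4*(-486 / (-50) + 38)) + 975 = 1180.03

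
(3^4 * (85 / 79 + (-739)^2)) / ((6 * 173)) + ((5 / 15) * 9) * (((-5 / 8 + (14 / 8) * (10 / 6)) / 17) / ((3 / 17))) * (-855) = 4445283327 / 109336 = 40657.09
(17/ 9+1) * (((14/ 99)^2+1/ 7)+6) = 10993190/ 617463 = 17.80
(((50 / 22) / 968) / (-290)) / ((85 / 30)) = -15 / 5249464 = -0.00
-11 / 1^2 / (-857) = 11 / 857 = 0.01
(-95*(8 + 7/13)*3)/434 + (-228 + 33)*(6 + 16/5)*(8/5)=-2876.01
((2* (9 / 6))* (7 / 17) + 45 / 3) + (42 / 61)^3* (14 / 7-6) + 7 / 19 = 1121577407 / 73314863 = 15.30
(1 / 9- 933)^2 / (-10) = -35246408 / 405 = -87028.17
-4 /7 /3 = -4 /21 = -0.19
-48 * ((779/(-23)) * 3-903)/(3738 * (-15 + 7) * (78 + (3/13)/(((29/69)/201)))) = -2903654/339181759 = -0.01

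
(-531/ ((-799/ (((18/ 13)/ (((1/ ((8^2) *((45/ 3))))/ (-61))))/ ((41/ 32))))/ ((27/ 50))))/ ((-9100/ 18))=217617767424/ 4844237125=44.92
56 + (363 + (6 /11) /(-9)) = 13825 /33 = 418.94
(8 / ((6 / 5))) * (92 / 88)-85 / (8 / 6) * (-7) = 59825 / 132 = 453.22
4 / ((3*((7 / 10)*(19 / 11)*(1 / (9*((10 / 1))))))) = 13200 / 133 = 99.25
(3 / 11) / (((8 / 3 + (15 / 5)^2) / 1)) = 9 / 385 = 0.02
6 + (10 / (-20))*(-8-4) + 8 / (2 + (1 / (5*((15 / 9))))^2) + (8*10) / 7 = 27.40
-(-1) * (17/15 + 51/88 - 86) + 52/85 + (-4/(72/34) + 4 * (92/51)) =-1054885/13464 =-78.35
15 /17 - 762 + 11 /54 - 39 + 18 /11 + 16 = -7899439 /10098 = -782.28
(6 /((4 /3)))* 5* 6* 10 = 1350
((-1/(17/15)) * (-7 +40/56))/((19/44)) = 29040/2261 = 12.84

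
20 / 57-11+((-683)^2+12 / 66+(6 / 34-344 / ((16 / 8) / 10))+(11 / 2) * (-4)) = 4953628583 / 10659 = 464736.71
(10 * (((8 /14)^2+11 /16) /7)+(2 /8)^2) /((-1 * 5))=-8293 /27440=-0.30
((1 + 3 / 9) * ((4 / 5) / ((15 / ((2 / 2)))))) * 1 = 0.07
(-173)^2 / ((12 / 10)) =149645 / 6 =24940.83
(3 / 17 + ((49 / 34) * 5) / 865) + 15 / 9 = 32671 / 17646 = 1.85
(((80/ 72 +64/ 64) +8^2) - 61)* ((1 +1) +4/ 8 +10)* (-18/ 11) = -1150/ 11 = -104.55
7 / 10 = 0.70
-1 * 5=-5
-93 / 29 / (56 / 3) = -279 / 1624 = -0.17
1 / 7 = 0.14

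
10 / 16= 5 / 8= 0.62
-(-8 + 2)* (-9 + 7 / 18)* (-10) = 1550 / 3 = 516.67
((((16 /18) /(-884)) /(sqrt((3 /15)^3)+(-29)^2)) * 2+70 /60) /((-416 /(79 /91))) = -8103633253559 /3328445959046208 - 395 * sqrt(5) /1664222979523104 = -0.00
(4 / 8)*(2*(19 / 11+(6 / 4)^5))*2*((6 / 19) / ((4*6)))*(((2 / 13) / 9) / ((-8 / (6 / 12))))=-0.00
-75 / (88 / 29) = -2175 / 88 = -24.72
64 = 64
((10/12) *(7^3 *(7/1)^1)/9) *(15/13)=60025/234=256.52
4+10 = 14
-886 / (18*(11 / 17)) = -7531 / 99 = -76.07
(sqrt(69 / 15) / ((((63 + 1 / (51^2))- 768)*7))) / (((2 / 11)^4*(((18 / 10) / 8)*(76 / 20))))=-21156245*sqrt(115) / 487765264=-0.47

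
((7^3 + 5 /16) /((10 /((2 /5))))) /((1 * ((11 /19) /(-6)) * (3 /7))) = -730569 /2200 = -332.08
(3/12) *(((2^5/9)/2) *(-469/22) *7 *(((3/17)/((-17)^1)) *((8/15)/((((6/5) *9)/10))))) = 262640/772497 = 0.34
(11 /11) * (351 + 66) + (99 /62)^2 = 1612749 /3844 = 419.55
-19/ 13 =-1.46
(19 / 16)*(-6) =-57 / 8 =-7.12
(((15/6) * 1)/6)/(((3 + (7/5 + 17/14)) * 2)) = 0.04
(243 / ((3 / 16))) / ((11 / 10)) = 12960 / 11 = 1178.18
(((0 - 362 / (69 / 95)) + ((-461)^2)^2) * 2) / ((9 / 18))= 12465588284156 / 69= 180660699770.38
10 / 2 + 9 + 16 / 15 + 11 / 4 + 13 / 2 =1459 / 60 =24.32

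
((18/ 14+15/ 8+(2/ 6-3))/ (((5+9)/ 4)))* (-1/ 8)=-83/ 4704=-0.02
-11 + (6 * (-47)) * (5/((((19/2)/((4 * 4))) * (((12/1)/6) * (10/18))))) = -40817/19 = -2148.26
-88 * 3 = -264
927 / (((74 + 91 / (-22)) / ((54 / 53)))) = 1101276 / 81461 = 13.52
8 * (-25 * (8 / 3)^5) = -6553600 / 243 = -26969.55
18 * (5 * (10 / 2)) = 450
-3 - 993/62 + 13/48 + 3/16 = -13807/744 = -18.56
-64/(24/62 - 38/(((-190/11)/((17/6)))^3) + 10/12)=-77352192000/1677761293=-46.10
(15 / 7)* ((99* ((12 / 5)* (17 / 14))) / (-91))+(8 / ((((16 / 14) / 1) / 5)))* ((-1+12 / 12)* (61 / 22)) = -30294 / 4459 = -6.79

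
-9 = -9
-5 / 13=-0.38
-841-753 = -1594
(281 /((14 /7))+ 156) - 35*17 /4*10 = -1191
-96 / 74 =-48 / 37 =-1.30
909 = 909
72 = 72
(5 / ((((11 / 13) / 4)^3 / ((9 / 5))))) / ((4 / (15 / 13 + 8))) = 2895984 / 1331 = 2175.80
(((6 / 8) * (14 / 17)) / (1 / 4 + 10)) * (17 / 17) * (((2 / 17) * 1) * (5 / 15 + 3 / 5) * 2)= 784 / 59245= 0.01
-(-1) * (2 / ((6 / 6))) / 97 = 2 / 97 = 0.02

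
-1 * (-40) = 40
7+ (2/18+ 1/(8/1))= 521/72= 7.24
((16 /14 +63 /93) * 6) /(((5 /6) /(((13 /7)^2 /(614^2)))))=120159 /1002149617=0.00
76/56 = 19/14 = 1.36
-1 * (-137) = 137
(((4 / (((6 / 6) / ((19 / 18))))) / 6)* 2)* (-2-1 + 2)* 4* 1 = -152 / 27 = -5.63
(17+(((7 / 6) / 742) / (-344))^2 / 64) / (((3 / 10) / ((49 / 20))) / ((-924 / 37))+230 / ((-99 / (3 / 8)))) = -196492879477411517 / 10126496118226944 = -19.40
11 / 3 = 3.67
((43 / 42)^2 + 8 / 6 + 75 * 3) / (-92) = -401101 / 162288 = -2.47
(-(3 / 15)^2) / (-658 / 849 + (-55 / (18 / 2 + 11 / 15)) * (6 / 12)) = 247908 / 22314025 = 0.01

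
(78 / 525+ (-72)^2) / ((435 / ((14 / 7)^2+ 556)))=14515616 / 2175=6673.85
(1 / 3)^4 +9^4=531442 / 81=6561.01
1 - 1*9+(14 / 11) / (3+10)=-1130 / 143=-7.90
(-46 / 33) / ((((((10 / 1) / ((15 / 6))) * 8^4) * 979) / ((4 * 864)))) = -207 / 689216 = -0.00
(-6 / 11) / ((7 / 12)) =-0.94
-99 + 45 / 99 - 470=-6254 / 11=-568.55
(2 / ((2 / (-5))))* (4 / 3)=-20 / 3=-6.67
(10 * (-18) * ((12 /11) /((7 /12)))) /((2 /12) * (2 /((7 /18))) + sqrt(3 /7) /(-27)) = -37791360 /96151 - 233280 * sqrt(21) /96151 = -404.16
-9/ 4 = -2.25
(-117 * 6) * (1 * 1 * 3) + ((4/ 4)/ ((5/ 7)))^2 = -52601/ 25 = -2104.04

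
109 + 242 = 351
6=6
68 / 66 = 34 / 33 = 1.03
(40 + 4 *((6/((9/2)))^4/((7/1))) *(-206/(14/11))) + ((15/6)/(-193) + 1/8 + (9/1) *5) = -1269758251/6128136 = -207.20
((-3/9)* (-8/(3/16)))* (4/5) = 512/45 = 11.38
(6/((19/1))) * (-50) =-15.79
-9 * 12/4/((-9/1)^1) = 3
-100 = -100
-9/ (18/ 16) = -8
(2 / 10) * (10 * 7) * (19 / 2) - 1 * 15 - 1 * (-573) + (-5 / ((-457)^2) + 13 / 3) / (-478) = 103472252992 / 149744733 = 690.99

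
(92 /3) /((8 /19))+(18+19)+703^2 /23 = 2980411 /138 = 21597.18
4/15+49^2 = 36019/15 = 2401.27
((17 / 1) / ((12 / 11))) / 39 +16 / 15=1.47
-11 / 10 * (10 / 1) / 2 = -11 / 2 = -5.50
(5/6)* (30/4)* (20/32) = 125/32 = 3.91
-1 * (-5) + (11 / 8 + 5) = 91 / 8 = 11.38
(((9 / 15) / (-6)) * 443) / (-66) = 0.67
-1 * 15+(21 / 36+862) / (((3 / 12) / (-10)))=-34518.33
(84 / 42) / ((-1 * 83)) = -2 / 83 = -0.02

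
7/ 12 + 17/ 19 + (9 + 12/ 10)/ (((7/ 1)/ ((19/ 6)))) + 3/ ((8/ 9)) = 151099/ 15960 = 9.47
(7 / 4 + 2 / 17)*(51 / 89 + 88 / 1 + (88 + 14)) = 2154047 / 6052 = 355.92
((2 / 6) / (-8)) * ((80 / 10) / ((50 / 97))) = -97 / 150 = -0.65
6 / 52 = 3 / 26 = 0.12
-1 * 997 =-997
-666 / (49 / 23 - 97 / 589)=-338.80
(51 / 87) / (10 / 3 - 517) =-51 / 44689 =-0.00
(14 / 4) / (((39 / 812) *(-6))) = -1421 / 117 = -12.15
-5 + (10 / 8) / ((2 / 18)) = 6.25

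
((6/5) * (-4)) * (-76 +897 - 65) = -18144/5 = -3628.80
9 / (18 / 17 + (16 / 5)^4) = 0.08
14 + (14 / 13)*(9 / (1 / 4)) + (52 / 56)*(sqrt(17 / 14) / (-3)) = 686 / 13- 13*sqrt(238) / 588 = 52.43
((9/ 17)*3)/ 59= 27/ 1003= 0.03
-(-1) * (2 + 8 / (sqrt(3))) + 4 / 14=16 / 7 + 8 * sqrt(3) / 3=6.90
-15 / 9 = -5 / 3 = -1.67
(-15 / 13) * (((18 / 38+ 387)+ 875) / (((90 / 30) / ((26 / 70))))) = -23987 / 133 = -180.35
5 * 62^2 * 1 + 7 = 19227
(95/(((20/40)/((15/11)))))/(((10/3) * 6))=285/22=12.95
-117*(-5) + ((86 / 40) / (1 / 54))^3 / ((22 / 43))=67305130083 / 22000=3059324.09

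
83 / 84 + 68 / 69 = 1271 / 644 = 1.97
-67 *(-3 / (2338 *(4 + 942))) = 201 / 2211748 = 0.00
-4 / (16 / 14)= -7 / 2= -3.50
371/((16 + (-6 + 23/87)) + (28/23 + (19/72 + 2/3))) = 17816904/596089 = 29.89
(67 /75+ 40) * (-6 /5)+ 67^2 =554991 /125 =4439.93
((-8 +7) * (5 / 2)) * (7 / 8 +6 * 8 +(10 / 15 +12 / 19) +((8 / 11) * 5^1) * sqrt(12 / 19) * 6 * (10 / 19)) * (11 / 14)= -1258345 / 12768- 6000 * sqrt(57) / 2527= -116.48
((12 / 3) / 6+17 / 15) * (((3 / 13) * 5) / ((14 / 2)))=27 / 91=0.30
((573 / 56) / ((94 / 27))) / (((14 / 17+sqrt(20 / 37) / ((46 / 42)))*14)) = 5147836011 / 6776494592 -308507211*sqrt(185) / 6776494592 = 0.14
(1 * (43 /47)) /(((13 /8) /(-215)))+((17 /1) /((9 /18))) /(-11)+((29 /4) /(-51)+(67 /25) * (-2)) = -4443701381 /34277100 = -129.64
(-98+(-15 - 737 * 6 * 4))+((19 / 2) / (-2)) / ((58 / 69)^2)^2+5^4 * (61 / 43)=-32941283988769 / 1946437312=-16923.89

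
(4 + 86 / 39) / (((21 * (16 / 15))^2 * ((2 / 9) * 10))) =1815 / 326144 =0.01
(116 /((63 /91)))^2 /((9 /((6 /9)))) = 4548128 /2187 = 2079.62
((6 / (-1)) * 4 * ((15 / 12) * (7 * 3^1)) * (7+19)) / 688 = -4095 / 172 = -23.81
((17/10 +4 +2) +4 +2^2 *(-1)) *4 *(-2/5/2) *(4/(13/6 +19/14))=-6468/925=-6.99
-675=-675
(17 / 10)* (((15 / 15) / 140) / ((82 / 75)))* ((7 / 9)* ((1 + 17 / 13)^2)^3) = 258187500 / 197899169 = 1.30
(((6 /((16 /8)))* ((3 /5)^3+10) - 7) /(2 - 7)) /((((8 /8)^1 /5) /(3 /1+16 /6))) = -50252 /375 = -134.01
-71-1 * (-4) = -67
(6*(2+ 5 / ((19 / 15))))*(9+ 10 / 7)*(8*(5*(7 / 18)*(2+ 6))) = 2639680 / 57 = 46310.18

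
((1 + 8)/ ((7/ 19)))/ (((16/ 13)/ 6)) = 6669/ 56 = 119.09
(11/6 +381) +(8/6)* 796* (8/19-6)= -210455/38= -5538.29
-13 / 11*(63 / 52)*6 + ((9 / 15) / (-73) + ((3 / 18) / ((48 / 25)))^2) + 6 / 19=-52364179283 / 6327383040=-8.28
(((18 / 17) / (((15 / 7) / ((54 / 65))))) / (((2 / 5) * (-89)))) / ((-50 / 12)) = 6804 / 2458625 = 0.00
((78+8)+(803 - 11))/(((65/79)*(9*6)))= 34681/1755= 19.76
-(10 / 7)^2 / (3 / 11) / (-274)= 550 / 20139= 0.03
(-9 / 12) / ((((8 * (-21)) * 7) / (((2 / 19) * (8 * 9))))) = 9 / 1862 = 0.00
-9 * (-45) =405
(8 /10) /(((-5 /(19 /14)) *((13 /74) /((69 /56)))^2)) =-123838371 /11593400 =-10.68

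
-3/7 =-0.43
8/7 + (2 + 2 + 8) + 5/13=1231/91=13.53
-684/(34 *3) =-114/17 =-6.71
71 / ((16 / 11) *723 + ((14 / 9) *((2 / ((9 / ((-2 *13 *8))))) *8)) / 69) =4365009 / 64141040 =0.07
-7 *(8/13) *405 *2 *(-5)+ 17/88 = 19958621/1144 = 17446.35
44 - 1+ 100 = 143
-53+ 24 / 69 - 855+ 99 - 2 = -18645 / 23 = -810.65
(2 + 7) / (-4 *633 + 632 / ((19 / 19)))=-9 / 1900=-0.00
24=24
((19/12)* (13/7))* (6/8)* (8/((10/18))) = 2223/70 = 31.76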